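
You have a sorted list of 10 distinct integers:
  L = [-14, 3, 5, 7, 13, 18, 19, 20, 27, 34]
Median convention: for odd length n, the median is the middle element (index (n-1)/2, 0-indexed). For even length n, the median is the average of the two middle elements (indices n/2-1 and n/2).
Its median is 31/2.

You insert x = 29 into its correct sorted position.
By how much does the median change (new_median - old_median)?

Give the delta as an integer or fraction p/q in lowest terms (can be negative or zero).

Answer: 5/2

Derivation:
Old median = 31/2
After inserting x = 29: new sorted = [-14, 3, 5, 7, 13, 18, 19, 20, 27, 29, 34]
New median = 18
Delta = 18 - 31/2 = 5/2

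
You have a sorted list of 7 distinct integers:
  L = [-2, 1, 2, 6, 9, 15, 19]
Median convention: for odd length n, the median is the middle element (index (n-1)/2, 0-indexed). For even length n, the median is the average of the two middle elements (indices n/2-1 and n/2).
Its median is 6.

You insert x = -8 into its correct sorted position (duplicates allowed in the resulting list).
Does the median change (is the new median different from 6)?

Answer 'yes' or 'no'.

Old median = 6
Insert x = -8
New median = 4
Changed? yes

Answer: yes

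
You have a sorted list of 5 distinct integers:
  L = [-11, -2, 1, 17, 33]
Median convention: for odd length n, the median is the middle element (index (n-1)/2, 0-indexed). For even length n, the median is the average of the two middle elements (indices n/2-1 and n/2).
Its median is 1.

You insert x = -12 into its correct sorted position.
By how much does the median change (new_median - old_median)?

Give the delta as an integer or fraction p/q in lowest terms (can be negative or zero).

Old median = 1
After inserting x = -12: new sorted = [-12, -11, -2, 1, 17, 33]
New median = -1/2
Delta = -1/2 - 1 = -3/2

Answer: -3/2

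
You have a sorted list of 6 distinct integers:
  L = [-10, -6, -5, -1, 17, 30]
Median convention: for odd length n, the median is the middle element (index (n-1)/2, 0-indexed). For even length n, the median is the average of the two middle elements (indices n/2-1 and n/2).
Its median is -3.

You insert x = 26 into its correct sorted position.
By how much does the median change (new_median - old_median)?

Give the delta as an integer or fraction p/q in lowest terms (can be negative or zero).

Answer: 2

Derivation:
Old median = -3
After inserting x = 26: new sorted = [-10, -6, -5, -1, 17, 26, 30]
New median = -1
Delta = -1 - -3 = 2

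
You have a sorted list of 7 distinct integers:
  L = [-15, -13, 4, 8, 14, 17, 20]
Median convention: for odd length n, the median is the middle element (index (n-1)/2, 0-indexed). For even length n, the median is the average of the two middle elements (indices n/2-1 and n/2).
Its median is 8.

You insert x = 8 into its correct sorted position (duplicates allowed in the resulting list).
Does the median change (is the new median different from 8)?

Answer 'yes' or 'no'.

Answer: no

Derivation:
Old median = 8
Insert x = 8
New median = 8
Changed? no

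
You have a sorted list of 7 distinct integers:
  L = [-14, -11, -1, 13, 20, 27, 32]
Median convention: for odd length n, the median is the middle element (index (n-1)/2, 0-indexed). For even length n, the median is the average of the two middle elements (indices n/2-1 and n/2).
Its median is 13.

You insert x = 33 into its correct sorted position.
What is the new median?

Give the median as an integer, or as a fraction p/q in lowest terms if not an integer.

Old list (sorted, length 7): [-14, -11, -1, 13, 20, 27, 32]
Old median = 13
Insert x = 33
Old length odd (7). Middle was index 3 = 13.
New length even (8). New median = avg of two middle elements.
x = 33: 7 elements are < x, 0 elements are > x.
New sorted list: [-14, -11, -1, 13, 20, 27, 32, 33]
New median = 33/2

Answer: 33/2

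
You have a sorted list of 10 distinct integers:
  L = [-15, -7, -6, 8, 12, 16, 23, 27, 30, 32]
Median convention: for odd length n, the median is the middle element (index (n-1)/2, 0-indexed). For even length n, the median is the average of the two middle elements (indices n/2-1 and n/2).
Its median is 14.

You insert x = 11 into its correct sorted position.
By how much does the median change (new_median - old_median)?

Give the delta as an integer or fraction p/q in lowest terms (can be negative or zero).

Old median = 14
After inserting x = 11: new sorted = [-15, -7, -6, 8, 11, 12, 16, 23, 27, 30, 32]
New median = 12
Delta = 12 - 14 = -2

Answer: -2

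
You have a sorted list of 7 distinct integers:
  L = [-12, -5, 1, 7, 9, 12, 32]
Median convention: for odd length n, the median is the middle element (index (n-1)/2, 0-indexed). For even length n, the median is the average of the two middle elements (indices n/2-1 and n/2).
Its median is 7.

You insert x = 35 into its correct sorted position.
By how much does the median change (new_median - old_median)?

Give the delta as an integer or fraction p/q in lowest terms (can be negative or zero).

Old median = 7
After inserting x = 35: new sorted = [-12, -5, 1, 7, 9, 12, 32, 35]
New median = 8
Delta = 8 - 7 = 1

Answer: 1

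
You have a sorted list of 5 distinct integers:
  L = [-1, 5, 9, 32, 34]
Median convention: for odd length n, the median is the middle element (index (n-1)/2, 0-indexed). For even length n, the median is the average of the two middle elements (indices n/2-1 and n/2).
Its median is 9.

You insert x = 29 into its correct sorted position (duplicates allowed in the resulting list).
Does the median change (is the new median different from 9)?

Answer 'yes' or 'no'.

Answer: yes

Derivation:
Old median = 9
Insert x = 29
New median = 19
Changed? yes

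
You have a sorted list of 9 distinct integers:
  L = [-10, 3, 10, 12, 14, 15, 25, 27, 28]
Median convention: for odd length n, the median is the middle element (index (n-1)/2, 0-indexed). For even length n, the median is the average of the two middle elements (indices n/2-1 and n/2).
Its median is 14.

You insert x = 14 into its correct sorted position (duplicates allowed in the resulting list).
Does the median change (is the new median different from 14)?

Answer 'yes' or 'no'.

Old median = 14
Insert x = 14
New median = 14
Changed? no

Answer: no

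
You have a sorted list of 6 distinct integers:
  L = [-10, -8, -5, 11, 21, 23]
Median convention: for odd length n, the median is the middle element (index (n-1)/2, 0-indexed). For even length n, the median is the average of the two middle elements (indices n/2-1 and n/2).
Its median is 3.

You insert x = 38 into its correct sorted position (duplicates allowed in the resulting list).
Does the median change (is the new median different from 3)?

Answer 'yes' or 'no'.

Old median = 3
Insert x = 38
New median = 11
Changed? yes

Answer: yes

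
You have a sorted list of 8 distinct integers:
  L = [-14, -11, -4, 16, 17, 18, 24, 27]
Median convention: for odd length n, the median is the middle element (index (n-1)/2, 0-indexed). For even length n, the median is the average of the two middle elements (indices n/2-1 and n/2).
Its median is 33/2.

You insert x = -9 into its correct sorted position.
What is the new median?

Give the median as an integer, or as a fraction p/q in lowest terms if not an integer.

Old list (sorted, length 8): [-14, -11, -4, 16, 17, 18, 24, 27]
Old median = 33/2
Insert x = -9
Old length even (8). Middle pair: indices 3,4 = 16,17.
New length odd (9). New median = single middle element.
x = -9: 2 elements are < x, 6 elements are > x.
New sorted list: [-14, -11, -9, -4, 16, 17, 18, 24, 27]
New median = 16

Answer: 16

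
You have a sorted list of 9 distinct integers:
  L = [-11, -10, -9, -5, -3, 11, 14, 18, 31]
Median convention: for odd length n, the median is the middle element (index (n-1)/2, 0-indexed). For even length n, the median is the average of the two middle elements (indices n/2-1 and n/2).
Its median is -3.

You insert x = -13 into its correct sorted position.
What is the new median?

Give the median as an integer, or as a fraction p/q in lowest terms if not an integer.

Answer: -4

Derivation:
Old list (sorted, length 9): [-11, -10, -9, -5, -3, 11, 14, 18, 31]
Old median = -3
Insert x = -13
Old length odd (9). Middle was index 4 = -3.
New length even (10). New median = avg of two middle elements.
x = -13: 0 elements are < x, 9 elements are > x.
New sorted list: [-13, -11, -10, -9, -5, -3, 11, 14, 18, 31]
New median = -4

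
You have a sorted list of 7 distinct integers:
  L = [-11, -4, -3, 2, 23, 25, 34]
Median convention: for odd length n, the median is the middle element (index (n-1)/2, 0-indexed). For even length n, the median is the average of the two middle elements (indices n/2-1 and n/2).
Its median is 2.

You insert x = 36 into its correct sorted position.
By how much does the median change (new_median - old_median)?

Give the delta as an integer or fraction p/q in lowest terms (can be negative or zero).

Old median = 2
After inserting x = 36: new sorted = [-11, -4, -3, 2, 23, 25, 34, 36]
New median = 25/2
Delta = 25/2 - 2 = 21/2

Answer: 21/2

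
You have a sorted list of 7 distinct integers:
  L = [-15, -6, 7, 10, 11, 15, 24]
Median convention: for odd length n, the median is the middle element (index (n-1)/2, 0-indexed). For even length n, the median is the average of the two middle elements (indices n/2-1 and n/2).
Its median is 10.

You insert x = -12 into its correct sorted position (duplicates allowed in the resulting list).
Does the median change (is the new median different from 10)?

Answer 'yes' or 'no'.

Old median = 10
Insert x = -12
New median = 17/2
Changed? yes

Answer: yes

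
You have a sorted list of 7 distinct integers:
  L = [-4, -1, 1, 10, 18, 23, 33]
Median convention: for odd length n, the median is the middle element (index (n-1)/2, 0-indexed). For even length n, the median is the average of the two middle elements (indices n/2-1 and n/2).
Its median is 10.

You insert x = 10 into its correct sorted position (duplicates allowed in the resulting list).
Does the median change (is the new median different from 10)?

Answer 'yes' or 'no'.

Answer: no

Derivation:
Old median = 10
Insert x = 10
New median = 10
Changed? no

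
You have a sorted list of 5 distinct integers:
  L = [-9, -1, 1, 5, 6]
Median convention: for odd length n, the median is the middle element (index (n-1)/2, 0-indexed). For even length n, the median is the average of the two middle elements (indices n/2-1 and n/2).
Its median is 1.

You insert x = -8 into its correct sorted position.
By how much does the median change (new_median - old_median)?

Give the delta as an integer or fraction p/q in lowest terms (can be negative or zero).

Answer: -1

Derivation:
Old median = 1
After inserting x = -8: new sorted = [-9, -8, -1, 1, 5, 6]
New median = 0
Delta = 0 - 1 = -1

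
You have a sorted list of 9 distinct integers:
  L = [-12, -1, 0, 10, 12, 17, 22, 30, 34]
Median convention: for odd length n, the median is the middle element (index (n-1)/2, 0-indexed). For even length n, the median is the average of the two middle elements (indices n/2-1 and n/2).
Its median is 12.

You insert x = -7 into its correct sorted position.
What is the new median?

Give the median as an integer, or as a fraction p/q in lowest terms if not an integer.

Answer: 11

Derivation:
Old list (sorted, length 9): [-12, -1, 0, 10, 12, 17, 22, 30, 34]
Old median = 12
Insert x = -7
Old length odd (9). Middle was index 4 = 12.
New length even (10). New median = avg of two middle elements.
x = -7: 1 elements are < x, 8 elements are > x.
New sorted list: [-12, -7, -1, 0, 10, 12, 17, 22, 30, 34]
New median = 11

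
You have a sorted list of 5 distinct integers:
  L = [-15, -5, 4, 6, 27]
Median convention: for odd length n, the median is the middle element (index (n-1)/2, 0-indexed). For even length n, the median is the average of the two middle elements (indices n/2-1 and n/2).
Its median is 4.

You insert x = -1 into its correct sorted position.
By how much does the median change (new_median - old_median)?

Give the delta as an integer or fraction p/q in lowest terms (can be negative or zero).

Answer: -5/2

Derivation:
Old median = 4
After inserting x = -1: new sorted = [-15, -5, -1, 4, 6, 27]
New median = 3/2
Delta = 3/2 - 4 = -5/2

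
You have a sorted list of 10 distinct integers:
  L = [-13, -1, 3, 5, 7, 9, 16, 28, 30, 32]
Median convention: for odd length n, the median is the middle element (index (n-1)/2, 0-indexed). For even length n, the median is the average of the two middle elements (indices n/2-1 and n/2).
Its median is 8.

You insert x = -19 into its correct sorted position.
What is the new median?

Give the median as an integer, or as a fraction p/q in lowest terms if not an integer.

Old list (sorted, length 10): [-13, -1, 3, 5, 7, 9, 16, 28, 30, 32]
Old median = 8
Insert x = -19
Old length even (10). Middle pair: indices 4,5 = 7,9.
New length odd (11). New median = single middle element.
x = -19: 0 elements are < x, 10 elements are > x.
New sorted list: [-19, -13, -1, 3, 5, 7, 9, 16, 28, 30, 32]
New median = 7

Answer: 7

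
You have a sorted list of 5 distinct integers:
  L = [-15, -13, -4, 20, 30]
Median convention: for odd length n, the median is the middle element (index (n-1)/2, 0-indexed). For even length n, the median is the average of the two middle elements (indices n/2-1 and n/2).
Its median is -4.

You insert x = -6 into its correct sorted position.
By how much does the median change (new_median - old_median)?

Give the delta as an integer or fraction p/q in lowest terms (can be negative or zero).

Answer: -1

Derivation:
Old median = -4
After inserting x = -6: new sorted = [-15, -13, -6, -4, 20, 30]
New median = -5
Delta = -5 - -4 = -1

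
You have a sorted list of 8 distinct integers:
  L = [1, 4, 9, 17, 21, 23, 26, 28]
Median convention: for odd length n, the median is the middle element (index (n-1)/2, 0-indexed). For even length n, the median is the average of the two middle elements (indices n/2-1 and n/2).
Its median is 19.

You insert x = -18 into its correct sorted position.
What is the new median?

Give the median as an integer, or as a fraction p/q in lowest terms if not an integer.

Old list (sorted, length 8): [1, 4, 9, 17, 21, 23, 26, 28]
Old median = 19
Insert x = -18
Old length even (8). Middle pair: indices 3,4 = 17,21.
New length odd (9). New median = single middle element.
x = -18: 0 elements are < x, 8 elements are > x.
New sorted list: [-18, 1, 4, 9, 17, 21, 23, 26, 28]
New median = 17

Answer: 17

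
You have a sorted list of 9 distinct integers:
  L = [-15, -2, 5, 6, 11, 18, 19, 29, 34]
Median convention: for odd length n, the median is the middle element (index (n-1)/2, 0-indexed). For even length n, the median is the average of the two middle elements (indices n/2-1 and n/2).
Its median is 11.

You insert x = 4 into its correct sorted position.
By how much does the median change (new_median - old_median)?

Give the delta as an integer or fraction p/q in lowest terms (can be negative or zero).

Answer: -5/2

Derivation:
Old median = 11
After inserting x = 4: new sorted = [-15, -2, 4, 5, 6, 11, 18, 19, 29, 34]
New median = 17/2
Delta = 17/2 - 11 = -5/2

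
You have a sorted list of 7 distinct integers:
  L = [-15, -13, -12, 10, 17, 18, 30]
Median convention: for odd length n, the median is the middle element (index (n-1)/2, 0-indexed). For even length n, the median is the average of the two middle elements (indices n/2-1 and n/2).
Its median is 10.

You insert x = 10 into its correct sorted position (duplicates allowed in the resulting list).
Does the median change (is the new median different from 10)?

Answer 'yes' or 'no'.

Old median = 10
Insert x = 10
New median = 10
Changed? no

Answer: no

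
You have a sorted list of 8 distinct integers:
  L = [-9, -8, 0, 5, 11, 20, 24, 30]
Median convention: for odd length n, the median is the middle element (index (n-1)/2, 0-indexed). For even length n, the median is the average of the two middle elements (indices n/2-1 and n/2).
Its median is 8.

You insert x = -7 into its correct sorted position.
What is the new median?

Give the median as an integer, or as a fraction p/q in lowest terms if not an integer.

Old list (sorted, length 8): [-9, -8, 0, 5, 11, 20, 24, 30]
Old median = 8
Insert x = -7
Old length even (8). Middle pair: indices 3,4 = 5,11.
New length odd (9). New median = single middle element.
x = -7: 2 elements are < x, 6 elements are > x.
New sorted list: [-9, -8, -7, 0, 5, 11, 20, 24, 30]
New median = 5

Answer: 5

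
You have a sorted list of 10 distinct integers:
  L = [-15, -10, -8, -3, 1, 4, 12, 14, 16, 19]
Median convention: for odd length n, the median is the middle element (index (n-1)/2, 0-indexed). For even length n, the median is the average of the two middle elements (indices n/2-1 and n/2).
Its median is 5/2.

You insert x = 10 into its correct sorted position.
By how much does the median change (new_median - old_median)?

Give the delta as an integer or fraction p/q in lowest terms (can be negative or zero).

Old median = 5/2
After inserting x = 10: new sorted = [-15, -10, -8, -3, 1, 4, 10, 12, 14, 16, 19]
New median = 4
Delta = 4 - 5/2 = 3/2

Answer: 3/2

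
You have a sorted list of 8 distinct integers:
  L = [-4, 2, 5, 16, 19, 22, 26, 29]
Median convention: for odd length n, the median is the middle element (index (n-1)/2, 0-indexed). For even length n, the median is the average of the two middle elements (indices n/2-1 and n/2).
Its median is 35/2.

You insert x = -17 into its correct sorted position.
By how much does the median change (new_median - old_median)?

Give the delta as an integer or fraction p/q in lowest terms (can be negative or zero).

Old median = 35/2
After inserting x = -17: new sorted = [-17, -4, 2, 5, 16, 19, 22, 26, 29]
New median = 16
Delta = 16 - 35/2 = -3/2

Answer: -3/2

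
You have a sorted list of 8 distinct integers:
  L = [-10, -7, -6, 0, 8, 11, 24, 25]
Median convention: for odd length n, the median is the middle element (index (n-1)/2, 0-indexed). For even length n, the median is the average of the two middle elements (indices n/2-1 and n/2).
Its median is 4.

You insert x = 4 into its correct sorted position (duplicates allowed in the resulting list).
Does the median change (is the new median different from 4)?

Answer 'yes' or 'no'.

Answer: no

Derivation:
Old median = 4
Insert x = 4
New median = 4
Changed? no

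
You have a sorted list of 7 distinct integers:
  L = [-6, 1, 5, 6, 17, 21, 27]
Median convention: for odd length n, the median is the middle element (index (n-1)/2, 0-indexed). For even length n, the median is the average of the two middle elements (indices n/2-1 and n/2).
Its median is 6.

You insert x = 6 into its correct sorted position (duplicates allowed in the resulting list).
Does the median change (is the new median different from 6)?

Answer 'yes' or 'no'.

Old median = 6
Insert x = 6
New median = 6
Changed? no

Answer: no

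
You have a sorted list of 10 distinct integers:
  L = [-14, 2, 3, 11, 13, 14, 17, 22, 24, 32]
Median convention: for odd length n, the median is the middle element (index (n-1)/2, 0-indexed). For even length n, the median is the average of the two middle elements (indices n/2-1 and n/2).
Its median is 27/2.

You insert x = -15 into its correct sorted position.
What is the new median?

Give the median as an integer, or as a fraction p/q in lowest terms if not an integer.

Old list (sorted, length 10): [-14, 2, 3, 11, 13, 14, 17, 22, 24, 32]
Old median = 27/2
Insert x = -15
Old length even (10). Middle pair: indices 4,5 = 13,14.
New length odd (11). New median = single middle element.
x = -15: 0 elements are < x, 10 elements are > x.
New sorted list: [-15, -14, 2, 3, 11, 13, 14, 17, 22, 24, 32]
New median = 13

Answer: 13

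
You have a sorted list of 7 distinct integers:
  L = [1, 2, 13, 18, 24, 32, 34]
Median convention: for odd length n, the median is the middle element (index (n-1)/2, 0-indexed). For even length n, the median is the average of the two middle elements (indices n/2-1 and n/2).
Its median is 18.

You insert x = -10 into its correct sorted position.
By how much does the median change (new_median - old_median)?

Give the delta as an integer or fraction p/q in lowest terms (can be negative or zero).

Old median = 18
After inserting x = -10: new sorted = [-10, 1, 2, 13, 18, 24, 32, 34]
New median = 31/2
Delta = 31/2 - 18 = -5/2

Answer: -5/2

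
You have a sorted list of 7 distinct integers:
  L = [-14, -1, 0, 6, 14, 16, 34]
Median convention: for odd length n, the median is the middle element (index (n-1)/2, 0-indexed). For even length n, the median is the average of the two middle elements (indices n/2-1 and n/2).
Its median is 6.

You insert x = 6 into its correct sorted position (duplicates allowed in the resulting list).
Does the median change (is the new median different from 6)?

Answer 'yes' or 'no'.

Old median = 6
Insert x = 6
New median = 6
Changed? no

Answer: no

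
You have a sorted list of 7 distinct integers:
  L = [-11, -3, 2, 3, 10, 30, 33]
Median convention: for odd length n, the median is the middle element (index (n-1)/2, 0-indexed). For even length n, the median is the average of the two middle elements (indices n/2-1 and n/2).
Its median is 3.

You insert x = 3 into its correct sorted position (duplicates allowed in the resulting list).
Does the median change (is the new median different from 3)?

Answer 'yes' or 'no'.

Answer: no

Derivation:
Old median = 3
Insert x = 3
New median = 3
Changed? no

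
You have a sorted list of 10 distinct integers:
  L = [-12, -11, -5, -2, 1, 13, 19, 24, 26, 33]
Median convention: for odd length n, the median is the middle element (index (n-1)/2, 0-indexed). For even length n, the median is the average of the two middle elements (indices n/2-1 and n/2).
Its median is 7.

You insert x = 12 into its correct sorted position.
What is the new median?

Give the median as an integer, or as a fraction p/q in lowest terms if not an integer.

Old list (sorted, length 10): [-12, -11, -5, -2, 1, 13, 19, 24, 26, 33]
Old median = 7
Insert x = 12
Old length even (10). Middle pair: indices 4,5 = 1,13.
New length odd (11). New median = single middle element.
x = 12: 5 elements are < x, 5 elements are > x.
New sorted list: [-12, -11, -5, -2, 1, 12, 13, 19, 24, 26, 33]
New median = 12

Answer: 12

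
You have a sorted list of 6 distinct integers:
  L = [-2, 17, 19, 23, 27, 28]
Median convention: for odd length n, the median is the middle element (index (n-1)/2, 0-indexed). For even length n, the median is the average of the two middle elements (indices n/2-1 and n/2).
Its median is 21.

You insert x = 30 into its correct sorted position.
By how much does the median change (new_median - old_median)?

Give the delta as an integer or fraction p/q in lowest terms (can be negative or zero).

Answer: 2

Derivation:
Old median = 21
After inserting x = 30: new sorted = [-2, 17, 19, 23, 27, 28, 30]
New median = 23
Delta = 23 - 21 = 2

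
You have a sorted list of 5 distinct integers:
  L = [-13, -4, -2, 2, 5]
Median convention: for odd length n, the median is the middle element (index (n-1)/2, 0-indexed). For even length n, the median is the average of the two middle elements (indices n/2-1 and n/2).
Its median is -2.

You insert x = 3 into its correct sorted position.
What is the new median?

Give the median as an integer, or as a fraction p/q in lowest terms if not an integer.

Old list (sorted, length 5): [-13, -4, -2, 2, 5]
Old median = -2
Insert x = 3
Old length odd (5). Middle was index 2 = -2.
New length even (6). New median = avg of two middle elements.
x = 3: 4 elements are < x, 1 elements are > x.
New sorted list: [-13, -4, -2, 2, 3, 5]
New median = 0

Answer: 0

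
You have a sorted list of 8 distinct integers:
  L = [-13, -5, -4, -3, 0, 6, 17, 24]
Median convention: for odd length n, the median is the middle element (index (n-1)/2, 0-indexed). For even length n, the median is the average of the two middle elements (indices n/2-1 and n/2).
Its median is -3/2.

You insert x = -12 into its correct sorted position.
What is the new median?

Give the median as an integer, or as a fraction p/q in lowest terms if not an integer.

Answer: -3

Derivation:
Old list (sorted, length 8): [-13, -5, -4, -3, 0, 6, 17, 24]
Old median = -3/2
Insert x = -12
Old length even (8). Middle pair: indices 3,4 = -3,0.
New length odd (9). New median = single middle element.
x = -12: 1 elements are < x, 7 elements are > x.
New sorted list: [-13, -12, -5, -4, -3, 0, 6, 17, 24]
New median = -3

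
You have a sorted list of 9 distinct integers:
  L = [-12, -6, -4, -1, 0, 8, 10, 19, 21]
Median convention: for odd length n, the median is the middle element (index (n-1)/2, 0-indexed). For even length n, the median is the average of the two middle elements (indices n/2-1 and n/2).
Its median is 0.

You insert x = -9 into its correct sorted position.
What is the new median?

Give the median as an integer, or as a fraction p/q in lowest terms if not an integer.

Old list (sorted, length 9): [-12, -6, -4, -1, 0, 8, 10, 19, 21]
Old median = 0
Insert x = -9
Old length odd (9). Middle was index 4 = 0.
New length even (10). New median = avg of two middle elements.
x = -9: 1 elements are < x, 8 elements are > x.
New sorted list: [-12, -9, -6, -4, -1, 0, 8, 10, 19, 21]
New median = -1/2

Answer: -1/2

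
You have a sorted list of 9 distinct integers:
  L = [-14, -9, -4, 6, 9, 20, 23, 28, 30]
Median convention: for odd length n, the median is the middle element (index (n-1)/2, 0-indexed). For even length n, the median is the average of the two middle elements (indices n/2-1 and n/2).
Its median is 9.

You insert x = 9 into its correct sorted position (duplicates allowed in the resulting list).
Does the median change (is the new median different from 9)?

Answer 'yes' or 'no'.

Answer: no

Derivation:
Old median = 9
Insert x = 9
New median = 9
Changed? no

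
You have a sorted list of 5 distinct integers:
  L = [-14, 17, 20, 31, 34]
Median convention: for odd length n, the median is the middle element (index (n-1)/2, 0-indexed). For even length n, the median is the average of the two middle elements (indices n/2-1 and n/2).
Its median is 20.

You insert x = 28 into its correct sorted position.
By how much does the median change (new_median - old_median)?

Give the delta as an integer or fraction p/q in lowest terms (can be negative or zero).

Answer: 4

Derivation:
Old median = 20
After inserting x = 28: new sorted = [-14, 17, 20, 28, 31, 34]
New median = 24
Delta = 24 - 20 = 4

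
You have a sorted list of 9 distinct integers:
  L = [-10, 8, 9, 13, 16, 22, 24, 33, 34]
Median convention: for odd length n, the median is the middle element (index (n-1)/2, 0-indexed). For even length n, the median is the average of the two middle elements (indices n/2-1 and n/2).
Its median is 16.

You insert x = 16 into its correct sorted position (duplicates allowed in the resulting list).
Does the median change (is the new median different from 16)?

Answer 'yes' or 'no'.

Answer: no

Derivation:
Old median = 16
Insert x = 16
New median = 16
Changed? no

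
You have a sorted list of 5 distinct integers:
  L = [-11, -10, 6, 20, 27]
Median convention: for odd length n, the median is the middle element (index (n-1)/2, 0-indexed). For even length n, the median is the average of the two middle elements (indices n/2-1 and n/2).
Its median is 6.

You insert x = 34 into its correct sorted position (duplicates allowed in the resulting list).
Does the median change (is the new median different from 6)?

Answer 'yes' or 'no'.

Answer: yes

Derivation:
Old median = 6
Insert x = 34
New median = 13
Changed? yes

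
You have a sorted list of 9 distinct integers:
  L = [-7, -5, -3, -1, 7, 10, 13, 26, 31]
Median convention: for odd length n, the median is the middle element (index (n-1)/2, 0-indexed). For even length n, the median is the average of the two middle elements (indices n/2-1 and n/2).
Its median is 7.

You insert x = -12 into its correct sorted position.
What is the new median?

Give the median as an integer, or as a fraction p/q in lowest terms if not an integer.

Answer: 3

Derivation:
Old list (sorted, length 9): [-7, -5, -3, -1, 7, 10, 13, 26, 31]
Old median = 7
Insert x = -12
Old length odd (9). Middle was index 4 = 7.
New length even (10). New median = avg of two middle elements.
x = -12: 0 elements are < x, 9 elements are > x.
New sorted list: [-12, -7, -5, -3, -1, 7, 10, 13, 26, 31]
New median = 3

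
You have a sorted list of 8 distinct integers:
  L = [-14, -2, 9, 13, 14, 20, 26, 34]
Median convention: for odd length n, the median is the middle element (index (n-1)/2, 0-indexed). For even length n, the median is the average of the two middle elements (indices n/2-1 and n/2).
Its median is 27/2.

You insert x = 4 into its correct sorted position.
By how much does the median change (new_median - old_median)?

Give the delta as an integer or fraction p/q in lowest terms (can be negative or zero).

Answer: -1/2

Derivation:
Old median = 27/2
After inserting x = 4: new sorted = [-14, -2, 4, 9, 13, 14, 20, 26, 34]
New median = 13
Delta = 13 - 27/2 = -1/2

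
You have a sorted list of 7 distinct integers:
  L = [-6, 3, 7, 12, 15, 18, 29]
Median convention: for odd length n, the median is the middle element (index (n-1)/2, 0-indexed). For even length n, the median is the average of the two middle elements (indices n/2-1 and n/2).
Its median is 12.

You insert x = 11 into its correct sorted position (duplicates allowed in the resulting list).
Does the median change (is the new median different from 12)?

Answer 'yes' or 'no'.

Answer: yes

Derivation:
Old median = 12
Insert x = 11
New median = 23/2
Changed? yes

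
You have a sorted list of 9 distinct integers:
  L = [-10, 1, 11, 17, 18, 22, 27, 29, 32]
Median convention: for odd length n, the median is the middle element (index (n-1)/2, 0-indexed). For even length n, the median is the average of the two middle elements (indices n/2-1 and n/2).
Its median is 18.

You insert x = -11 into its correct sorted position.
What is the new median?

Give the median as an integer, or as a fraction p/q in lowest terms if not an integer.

Old list (sorted, length 9): [-10, 1, 11, 17, 18, 22, 27, 29, 32]
Old median = 18
Insert x = -11
Old length odd (9). Middle was index 4 = 18.
New length even (10). New median = avg of two middle elements.
x = -11: 0 elements are < x, 9 elements are > x.
New sorted list: [-11, -10, 1, 11, 17, 18, 22, 27, 29, 32]
New median = 35/2

Answer: 35/2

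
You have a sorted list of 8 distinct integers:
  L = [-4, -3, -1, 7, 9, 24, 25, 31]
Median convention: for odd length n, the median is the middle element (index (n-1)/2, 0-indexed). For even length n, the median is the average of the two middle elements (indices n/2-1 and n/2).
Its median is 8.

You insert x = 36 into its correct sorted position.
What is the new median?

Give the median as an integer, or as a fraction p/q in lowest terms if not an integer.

Answer: 9

Derivation:
Old list (sorted, length 8): [-4, -3, -1, 7, 9, 24, 25, 31]
Old median = 8
Insert x = 36
Old length even (8). Middle pair: indices 3,4 = 7,9.
New length odd (9). New median = single middle element.
x = 36: 8 elements are < x, 0 elements are > x.
New sorted list: [-4, -3, -1, 7, 9, 24, 25, 31, 36]
New median = 9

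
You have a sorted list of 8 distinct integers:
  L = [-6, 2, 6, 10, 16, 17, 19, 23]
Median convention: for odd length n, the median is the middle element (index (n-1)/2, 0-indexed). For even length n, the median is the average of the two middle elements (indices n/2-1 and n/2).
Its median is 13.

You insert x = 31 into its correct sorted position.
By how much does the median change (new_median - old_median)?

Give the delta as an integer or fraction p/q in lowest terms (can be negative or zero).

Old median = 13
After inserting x = 31: new sorted = [-6, 2, 6, 10, 16, 17, 19, 23, 31]
New median = 16
Delta = 16 - 13 = 3

Answer: 3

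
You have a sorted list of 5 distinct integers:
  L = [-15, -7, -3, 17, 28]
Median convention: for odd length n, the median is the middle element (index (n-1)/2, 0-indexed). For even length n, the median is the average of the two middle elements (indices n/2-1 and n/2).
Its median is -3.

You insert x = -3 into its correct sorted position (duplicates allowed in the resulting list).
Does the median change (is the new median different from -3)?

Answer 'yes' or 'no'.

Old median = -3
Insert x = -3
New median = -3
Changed? no

Answer: no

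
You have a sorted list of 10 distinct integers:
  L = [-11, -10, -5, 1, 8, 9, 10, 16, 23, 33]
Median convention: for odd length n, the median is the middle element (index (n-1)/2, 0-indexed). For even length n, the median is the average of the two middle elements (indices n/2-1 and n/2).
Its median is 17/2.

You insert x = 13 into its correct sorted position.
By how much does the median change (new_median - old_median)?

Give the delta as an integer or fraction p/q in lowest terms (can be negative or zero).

Answer: 1/2

Derivation:
Old median = 17/2
After inserting x = 13: new sorted = [-11, -10, -5, 1, 8, 9, 10, 13, 16, 23, 33]
New median = 9
Delta = 9 - 17/2 = 1/2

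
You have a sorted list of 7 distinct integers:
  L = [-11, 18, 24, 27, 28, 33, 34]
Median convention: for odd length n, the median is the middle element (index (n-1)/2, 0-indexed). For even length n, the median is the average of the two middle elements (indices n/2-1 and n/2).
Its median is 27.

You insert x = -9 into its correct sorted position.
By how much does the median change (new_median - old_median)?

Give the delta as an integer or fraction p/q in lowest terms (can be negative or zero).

Old median = 27
After inserting x = -9: new sorted = [-11, -9, 18, 24, 27, 28, 33, 34]
New median = 51/2
Delta = 51/2 - 27 = -3/2

Answer: -3/2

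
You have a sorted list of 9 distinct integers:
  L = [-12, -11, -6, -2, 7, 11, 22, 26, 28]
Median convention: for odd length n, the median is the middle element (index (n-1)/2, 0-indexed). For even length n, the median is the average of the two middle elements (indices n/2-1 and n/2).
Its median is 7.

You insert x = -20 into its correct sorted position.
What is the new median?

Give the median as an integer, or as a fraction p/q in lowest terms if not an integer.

Answer: 5/2

Derivation:
Old list (sorted, length 9): [-12, -11, -6, -2, 7, 11, 22, 26, 28]
Old median = 7
Insert x = -20
Old length odd (9). Middle was index 4 = 7.
New length even (10). New median = avg of two middle elements.
x = -20: 0 elements are < x, 9 elements are > x.
New sorted list: [-20, -12, -11, -6, -2, 7, 11, 22, 26, 28]
New median = 5/2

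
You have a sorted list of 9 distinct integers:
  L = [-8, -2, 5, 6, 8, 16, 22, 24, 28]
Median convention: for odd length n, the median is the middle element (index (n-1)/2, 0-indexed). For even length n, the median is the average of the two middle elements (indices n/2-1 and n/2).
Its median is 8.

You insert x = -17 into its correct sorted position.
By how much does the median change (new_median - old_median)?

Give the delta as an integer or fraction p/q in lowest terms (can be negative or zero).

Old median = 8
After inserting x = -17: new sorted = [-17, -8, -2, 5, 6, 8, 16, 22, 24, 28]
New median = 7
Delta = 7 - 8 = -1

Answer: -1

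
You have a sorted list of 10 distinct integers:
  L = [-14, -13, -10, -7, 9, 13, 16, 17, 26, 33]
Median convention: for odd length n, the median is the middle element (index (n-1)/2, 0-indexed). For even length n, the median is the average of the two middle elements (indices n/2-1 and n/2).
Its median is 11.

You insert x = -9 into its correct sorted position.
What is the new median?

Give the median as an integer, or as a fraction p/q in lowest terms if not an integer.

Old list (sorted, length 10): [-14, -13, -10, -7, 9, 13, 16, 17, 26, 33]
Old median = 11
Insert x = -9
Old length even (10). Middle pair: indices 4,5 = 9,13.
New length odd (11). New median = single middle element.
x = -9: 3 elements are < x, 7 elements are > x.
New sorted list: [-14, -13, -10, -9, -7, 9, 13, 16, 17, 26, 33]
New median = 9

Answer: 9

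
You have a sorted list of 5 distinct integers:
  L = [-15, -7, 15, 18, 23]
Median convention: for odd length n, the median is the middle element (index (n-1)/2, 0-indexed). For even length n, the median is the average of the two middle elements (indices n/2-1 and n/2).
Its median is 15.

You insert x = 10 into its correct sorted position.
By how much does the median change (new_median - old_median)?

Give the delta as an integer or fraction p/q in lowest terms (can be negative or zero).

Old median = 15
After inserting x = 10: new sorted = [-15, -7, 10, 15, 18, 23]
New median = 25/2
Delta = 25/2 - 15 = -5/2

Answer: -5/2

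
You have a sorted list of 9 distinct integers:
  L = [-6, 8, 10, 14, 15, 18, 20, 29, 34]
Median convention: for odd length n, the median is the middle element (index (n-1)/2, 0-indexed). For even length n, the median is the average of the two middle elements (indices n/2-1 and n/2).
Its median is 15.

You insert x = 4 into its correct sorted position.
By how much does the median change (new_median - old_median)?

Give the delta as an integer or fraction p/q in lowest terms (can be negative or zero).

Old median = 15
After inserting x = 4: new sorted = [-6, 4, 8, 10, 14, 15, 18, 20, 29, 34]
New median = 29/2
Delta = 29/2 - 15 = -1/2

Answer: -1/2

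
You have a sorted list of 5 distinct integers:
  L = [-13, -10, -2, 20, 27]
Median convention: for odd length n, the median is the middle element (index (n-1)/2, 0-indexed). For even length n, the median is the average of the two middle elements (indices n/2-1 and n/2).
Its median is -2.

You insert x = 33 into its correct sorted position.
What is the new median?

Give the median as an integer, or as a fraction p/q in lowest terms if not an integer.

Old list (sorted, length 5): [-13, -10, -2, 20, 27]
Old median = -2
Insert x = 33
Old length odd (5). Middle was index 2 = -2.
New length even (6). New median = avg of two middle elements.
x = 33: 5 elements are < x, 0 elements are > x.
New sorted list: [-13, -10, -2, 20, 27, 33]
New median = 9

Answer: 9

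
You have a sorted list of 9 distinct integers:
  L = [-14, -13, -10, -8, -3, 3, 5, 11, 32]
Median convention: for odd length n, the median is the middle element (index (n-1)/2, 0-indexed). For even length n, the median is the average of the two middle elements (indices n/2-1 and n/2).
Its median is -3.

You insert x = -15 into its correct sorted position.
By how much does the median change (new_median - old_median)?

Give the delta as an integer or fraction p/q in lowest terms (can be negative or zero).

Answer: -5/2

Derivation:
Old median = -3
After inserting x = -15: new sorted = [-15, -14, -13, -10, -8, -3, 3, 5, 11, 32]
New median = -11/2
Delta = -11/2 - -3 = -5/2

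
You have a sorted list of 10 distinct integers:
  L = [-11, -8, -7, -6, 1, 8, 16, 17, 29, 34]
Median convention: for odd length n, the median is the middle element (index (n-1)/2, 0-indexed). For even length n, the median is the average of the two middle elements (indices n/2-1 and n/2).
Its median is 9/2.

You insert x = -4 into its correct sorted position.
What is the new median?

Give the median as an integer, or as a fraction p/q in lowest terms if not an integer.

Answer: 1

Derivation:
Old list (sorted, length 10): [-11, -8, -7, -6, 1, 8, 16, 17, 29, 34]
Old median = 9/2
Insert x = -4
Old length even (10). Middle pair: indices 4,5 = 1,8.
New length odd (11). New median = single middle element.
x = -4: 4 elements are < x, 6 elements are > x.
New sorted list: [-11, -8, -7, -6, -4, 1, 8, 16, 17, 29, 34]
New median = 1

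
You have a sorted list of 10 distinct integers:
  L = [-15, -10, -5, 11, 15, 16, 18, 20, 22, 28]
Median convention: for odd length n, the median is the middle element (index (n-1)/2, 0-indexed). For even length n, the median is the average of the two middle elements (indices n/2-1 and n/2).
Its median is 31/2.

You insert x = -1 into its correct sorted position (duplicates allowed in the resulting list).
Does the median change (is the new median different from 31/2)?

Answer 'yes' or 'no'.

Old median = 31/2
Insert x = -1
New median = 15
Changed? yes

Answer: yes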